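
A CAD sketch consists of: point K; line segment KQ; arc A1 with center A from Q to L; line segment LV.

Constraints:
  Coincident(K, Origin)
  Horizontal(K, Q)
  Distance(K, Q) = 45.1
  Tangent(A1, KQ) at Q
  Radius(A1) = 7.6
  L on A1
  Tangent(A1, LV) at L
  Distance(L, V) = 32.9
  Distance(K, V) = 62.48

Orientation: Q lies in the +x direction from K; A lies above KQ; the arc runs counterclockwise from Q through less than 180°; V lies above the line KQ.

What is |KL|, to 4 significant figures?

53.34

K is at the origin; K and Q share the same y with |KQ| = 45.1 and Q on the +x side, so Q = (45.10, 0.000). Tangency of A1 to KQ means the radius AQ is perpendicular to KQ, so A = Q + (0, 7.6) = (45.10, 7.600). Since AL ⟂ LV (tangency), |AV| = √(7.6² + 32.9²) = 33.77 regardless of where L sits on A1. So V lies on both circle(K, 62.48) and circle(A, 33.77); the above-KQ intersection is V = (46.87, 41.32). L is the foot of the tangent from V: L = (52.58, 8.921).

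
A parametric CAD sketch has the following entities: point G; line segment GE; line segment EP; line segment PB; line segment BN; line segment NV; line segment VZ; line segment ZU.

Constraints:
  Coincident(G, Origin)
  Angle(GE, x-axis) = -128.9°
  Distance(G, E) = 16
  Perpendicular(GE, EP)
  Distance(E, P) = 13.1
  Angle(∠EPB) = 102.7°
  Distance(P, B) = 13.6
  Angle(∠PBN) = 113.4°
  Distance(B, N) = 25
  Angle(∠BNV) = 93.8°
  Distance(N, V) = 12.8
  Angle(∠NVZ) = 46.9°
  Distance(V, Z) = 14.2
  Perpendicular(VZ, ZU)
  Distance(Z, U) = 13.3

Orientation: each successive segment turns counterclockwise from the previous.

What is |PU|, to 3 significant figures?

34.4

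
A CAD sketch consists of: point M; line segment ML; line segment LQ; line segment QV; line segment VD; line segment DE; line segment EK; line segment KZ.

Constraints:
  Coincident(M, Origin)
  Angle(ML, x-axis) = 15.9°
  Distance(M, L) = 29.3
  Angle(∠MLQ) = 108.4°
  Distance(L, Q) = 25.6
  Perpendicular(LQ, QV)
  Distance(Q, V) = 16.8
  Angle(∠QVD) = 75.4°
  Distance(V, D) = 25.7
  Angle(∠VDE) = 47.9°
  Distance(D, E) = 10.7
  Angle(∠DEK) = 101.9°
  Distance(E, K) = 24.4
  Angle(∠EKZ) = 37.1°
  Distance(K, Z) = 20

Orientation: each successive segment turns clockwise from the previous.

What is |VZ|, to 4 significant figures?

18.56

∠DEK = 101.9° gives EK at -100.5° from the x-axis; with |EK| = 24.4, K = (25.51, -26.46). ∠EKZ = 37.1° gives KZ at 116.6° from the x-axis; with |KZ| = 20.0, Z = (16.55, -8.578). Then |VZ| = |Z − V| = 18.56.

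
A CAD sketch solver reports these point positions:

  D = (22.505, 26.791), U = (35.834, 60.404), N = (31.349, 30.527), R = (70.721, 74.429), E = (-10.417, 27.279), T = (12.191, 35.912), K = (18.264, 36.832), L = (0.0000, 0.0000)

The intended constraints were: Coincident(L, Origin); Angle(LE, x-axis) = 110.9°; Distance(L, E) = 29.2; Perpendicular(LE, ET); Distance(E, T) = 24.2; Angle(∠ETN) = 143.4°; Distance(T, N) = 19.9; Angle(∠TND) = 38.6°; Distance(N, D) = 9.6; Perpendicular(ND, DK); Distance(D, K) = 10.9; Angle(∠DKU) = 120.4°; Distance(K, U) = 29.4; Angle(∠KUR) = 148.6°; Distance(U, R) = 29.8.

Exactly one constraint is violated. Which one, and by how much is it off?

Distance(U, R) = 29.8 — off by 7.80.

L = (0.00, 0.00) ✓; LE at 110.9° ✓; |LE| = 29.20 ✓; ∠(LE, ET) = 90.00° ✓; |ET| = 24.20 ✓; ∠ETN = 143.4° ✓; |TN| = 19.90 ✓; ∠TND = 38.60° ✓; |ND| = 9.601 ✓; ∠(ND, DK) = 90.00° ✓; |DK| = 10.90 ✓; ∠DKU = 120.4° ✓; |KU| = 29.40 ✓; ∠KUR = 148.6° ✓; |UR| = 37.60 ✗.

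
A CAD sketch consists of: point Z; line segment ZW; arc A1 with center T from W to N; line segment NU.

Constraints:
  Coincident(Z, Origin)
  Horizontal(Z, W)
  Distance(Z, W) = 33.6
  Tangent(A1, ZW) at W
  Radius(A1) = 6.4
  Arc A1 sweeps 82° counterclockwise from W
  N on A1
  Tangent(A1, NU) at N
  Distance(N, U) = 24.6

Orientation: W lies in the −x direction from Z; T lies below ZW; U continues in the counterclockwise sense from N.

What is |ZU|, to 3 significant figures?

52.7

On A1, W sits at bearing 90° from T; an 82° counterclockwise sweep puts N at bearing 172°, so N = T + 6.4·(cos 172°, sin 172°) = (-39.9, -5.51). The tangent condition forces TN to be normal to NU, so NU runs along (−sin 172°, cos 172°); with |NU| = 24.6, U = (-43.4, -29.9). Then |ZU| = |U − Z| = 52.7.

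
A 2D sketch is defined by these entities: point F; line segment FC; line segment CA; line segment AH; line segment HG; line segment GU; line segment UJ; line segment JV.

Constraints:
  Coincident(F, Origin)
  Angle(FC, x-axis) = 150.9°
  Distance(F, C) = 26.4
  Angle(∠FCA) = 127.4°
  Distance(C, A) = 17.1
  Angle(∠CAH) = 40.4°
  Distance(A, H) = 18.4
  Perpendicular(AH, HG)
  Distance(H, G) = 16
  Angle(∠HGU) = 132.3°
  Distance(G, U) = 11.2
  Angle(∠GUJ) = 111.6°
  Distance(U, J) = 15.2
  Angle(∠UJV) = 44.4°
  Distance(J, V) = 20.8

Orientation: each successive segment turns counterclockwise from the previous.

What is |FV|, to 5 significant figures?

23.119

F is at the origin; FC runs at 150.9° with length 26.4, so C = (-23.068, 12.839). ∠FCA = 127.4° gives CA at -156.50° from the x-axis; with |CA| = 17.1, A = (-38.749, 6.0206). ∠CAH = 40.4° gives AH at -16.900° from the x-axis; with |AH| = 18.4, H = (-21.144, 0.67172). The perpendicularity gives HG at right angles to AH, so HG runs at 73.100°; with |HG| = 16.0, G = (-16.493, 15.981). ∠HGU = 132.3° gives GU at 120.80° from the x-axis; with |GU| = 11.2, U = (-22.228, 25.601). ∠GUJ = 111.6° gives UJ at -170.80° from the x-axis; with |UJ| = 15.2, J = (-37.232, 23.171). ∠UJV = 44.4° gives JV at -35.200° from the x-axis; with |JV| = 20.8, V = (-20.235, 11.181). Then |FV| = |V − F| = 23.119.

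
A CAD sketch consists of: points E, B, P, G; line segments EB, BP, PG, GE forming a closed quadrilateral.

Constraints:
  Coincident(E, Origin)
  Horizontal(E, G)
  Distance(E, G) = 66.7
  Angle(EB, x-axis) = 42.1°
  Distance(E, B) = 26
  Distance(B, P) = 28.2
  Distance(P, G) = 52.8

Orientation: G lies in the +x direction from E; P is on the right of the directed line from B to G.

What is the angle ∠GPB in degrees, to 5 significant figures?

69.731°

E is at the origin; E and G share the same y with |EG| = 66.7 and G in +x, so G = (66.7, 0). EB runs at 42.1° with |EB| = 26.0, so B = (19.291, 17.431). P is determined by |BP| = 28.2 and |PG| = 52.8 together: it lies at the intersection of circle(B, 28.2) and circle(G, 52.8). With |BG| = 50.512, the foot of the radical line on BG is 5.5316 from B and the perpendicular offset is √(28.2² − 5.5316²) = 27.652. Taking the right-of-BG solution: P = (14.941, -10.431).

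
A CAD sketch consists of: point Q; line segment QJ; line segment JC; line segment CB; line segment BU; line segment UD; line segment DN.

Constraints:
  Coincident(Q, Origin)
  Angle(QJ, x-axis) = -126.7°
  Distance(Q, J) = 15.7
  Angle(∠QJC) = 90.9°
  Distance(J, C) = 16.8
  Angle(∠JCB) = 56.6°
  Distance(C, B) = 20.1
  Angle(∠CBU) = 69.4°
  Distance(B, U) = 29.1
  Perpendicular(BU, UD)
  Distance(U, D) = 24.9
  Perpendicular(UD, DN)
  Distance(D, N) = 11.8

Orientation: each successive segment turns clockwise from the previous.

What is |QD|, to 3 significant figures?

38.2

Q is at the origin; QJ runs at -126.7° with length 15.7, so J = (-9.38, -12.6). ∠QJC = 90.9° gives JC at 144° from the x-axis; with |JC| = 16.8, C = (-23.0, -2.76). ∠JCB = 56.6° gives CB at 20.8° from the x-axis; with |CB| = 20.1, B = (-4.22, 4.38). ∠CBU = 69.4° gives BU at -89.8° from the x-axis; with |BU| = 29.1, U = (-4.12, -24.7). The perpendicularity gives UD at right angles to BU, so UD runs at -180°; with |UD| = 24.9, D = (-29.0, -24.8). Then |QD| = |D − Q| = 38.2.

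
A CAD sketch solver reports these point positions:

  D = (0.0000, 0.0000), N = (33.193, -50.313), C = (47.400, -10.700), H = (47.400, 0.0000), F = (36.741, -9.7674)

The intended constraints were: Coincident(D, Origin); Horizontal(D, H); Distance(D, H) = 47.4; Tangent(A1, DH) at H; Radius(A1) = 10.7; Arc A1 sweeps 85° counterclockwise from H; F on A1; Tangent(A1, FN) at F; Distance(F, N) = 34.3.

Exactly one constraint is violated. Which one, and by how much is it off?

Distance(F, N) = 34.3 — off by 6.40.

D = (0.00, 0.00) ✓; D.y = 0.00, H.y = 0.00 ✓; |DH| = 47.40 ✓; ∠(CH, HD) = 90.00° ✓; |CH| = 10.70 ✓; bearing(C→F) − bearing(C→H) = 85.00° ✓; |CF| = 10.70 ✓; ∠(CF, FN) = 90.00° ✓; |FN| = 40.70 ✗.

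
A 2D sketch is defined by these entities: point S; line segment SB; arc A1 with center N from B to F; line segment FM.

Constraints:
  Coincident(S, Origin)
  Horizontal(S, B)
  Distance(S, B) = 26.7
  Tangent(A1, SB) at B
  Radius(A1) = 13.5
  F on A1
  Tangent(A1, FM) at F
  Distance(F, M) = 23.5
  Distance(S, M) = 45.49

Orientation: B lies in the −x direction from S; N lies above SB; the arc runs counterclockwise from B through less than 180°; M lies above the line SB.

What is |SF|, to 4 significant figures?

22.63

Checks: |NF| = 13.50 ✓; ∠(NF, FM) = 90.00° ✓; |FM| = 23.50 ✓; |SM| = 45.49 ✓.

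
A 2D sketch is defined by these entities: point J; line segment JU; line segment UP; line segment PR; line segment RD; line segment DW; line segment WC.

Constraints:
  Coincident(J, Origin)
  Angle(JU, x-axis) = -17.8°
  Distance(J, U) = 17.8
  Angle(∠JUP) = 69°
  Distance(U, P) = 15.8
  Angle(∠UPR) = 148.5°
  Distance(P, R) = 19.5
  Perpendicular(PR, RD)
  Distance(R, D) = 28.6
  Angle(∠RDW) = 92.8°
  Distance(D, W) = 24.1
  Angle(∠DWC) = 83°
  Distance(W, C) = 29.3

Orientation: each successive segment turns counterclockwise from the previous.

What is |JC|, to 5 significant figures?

18.789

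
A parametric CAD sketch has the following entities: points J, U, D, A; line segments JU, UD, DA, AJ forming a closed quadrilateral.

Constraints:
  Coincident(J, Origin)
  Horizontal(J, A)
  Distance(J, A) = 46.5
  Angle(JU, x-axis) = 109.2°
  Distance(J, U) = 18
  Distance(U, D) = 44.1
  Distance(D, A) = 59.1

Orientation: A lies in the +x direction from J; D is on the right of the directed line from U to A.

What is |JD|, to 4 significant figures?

27.76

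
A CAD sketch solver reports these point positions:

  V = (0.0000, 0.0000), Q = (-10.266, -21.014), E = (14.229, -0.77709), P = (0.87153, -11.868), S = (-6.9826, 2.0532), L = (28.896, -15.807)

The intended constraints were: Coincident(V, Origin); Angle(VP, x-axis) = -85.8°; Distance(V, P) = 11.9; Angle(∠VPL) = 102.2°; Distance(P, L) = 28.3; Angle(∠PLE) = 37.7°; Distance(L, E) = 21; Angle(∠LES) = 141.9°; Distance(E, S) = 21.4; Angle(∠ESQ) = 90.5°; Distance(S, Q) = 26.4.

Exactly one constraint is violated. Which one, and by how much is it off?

Distance(S, Q) = 26.4 — off by 3.10.

V = (0.00, 0.00) ✓; VP at -85.80° ✓; |VP| = 11.90 ✓; ∠VPL = 102.2° ✓; |PL| = 28.30 ✓; ∠PLE = 37.70° ✓; |LE| = 21.00 ✓; ∠LES = 141.9° ✓; |ES| = 21.40 ✓; ∠ESQ = 90.50° ✓; |SQ| = 23.30 ✗.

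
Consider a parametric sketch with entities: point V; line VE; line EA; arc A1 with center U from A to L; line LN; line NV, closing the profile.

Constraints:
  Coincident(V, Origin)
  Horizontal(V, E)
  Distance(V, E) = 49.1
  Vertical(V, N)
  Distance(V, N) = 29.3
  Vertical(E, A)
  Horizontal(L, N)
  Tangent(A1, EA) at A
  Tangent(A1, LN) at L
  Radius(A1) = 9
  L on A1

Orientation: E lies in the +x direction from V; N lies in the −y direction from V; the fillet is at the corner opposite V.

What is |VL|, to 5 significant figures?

49.664

The virtual corner opposite V is at (49.100, -29.300). A1 meets EA tangentially, so UA is at right angles to EA and A1 meets LN tangentially, so UL is at right angles to LN, with radius 9.0, so the center U sits 9.0 in from both sides at U = (40.100, -20.300). That places the tangent points at A = (49.100, -20.300) on EA and L = (40.100, -29.300) on LN. Then |VL| = |L − V| = 49.664.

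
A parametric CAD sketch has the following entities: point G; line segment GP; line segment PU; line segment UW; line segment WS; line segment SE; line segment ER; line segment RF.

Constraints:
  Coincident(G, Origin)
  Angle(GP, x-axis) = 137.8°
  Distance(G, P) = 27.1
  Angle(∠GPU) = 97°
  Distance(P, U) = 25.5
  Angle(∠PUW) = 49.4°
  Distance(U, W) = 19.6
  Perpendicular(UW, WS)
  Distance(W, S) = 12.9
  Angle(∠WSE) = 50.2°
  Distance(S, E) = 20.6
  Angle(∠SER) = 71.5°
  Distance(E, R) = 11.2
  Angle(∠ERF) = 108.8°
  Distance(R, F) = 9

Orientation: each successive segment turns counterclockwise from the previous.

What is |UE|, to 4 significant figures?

3.784

G is at the origin; GP runs at 137.8° with length 27.1, so P = (-20.08, 18.20). ∠GPU = 97.0° gives PU at -139.2° from the x-axis; with |PU| = 25.5, U = (-39.38, 1.541). ∠PUW = 49.4° gives UW at -8.600° from the x-axis; with |UW| = 19.6, W = (-20.00, -1.389). UW ⟂ WS, so WS runs at 81.40°; with |WS| = 12.9, S = (-18.07, 11.37). ∠WSE = 50.2° gives SE at -148.8° from the x-axis; with |SE| = 20.6, E = (-35.69, 0.6941). Then |UE| = |E − U| = 3.784.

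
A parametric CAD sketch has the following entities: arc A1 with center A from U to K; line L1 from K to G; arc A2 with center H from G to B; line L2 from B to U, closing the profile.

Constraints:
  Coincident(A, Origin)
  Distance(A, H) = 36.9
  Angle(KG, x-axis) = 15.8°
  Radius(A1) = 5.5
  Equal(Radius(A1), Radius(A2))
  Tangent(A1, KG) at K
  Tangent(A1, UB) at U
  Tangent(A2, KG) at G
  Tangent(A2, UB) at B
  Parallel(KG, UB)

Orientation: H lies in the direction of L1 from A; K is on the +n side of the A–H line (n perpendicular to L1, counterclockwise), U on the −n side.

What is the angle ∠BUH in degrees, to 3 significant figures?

8.48°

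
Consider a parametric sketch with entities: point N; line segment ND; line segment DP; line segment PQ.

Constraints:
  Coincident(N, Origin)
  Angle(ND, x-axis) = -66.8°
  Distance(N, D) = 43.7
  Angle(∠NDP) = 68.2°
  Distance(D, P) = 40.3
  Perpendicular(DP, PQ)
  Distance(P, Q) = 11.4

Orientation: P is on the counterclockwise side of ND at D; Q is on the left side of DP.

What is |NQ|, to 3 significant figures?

37.8

∠NDP = 68.2°, so DP runs at -66.8° + (180° − 68.2°) = 45.0° from the x-axis; with |DP| = 40.3, P = D + 40.3·(cos 45.0°, sin 45.0°) = (45.7, -11.7). DP ⟂ PQ; with |PQ| = 11.4 on the left of DP, Q = P + 11.4·(-0.707, 0.707) = (37.7, -3.61). Then |NQ| = |Q − N| = 37.8.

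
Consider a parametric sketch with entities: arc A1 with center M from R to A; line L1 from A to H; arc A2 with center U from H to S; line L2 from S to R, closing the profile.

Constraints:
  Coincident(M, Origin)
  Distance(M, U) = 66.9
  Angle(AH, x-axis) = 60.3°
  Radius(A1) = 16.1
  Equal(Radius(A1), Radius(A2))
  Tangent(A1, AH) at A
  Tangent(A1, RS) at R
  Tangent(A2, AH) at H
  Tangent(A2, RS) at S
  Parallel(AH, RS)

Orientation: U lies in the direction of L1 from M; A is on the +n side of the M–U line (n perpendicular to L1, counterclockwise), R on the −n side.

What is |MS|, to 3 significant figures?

68.8

Tangency of A1 to both parallel lines with radius 16.1 puts A and R at M ± 16.1·n: A = (-14.0, 7.98), R = (14.0, -7.98). Equal radii place H and S the same way about U: H = U + 16.1·n = (19.2, 66.1), S = U − 16.1·n = (47.1, 50.1). Then |MS| = |S − M| = 68.8.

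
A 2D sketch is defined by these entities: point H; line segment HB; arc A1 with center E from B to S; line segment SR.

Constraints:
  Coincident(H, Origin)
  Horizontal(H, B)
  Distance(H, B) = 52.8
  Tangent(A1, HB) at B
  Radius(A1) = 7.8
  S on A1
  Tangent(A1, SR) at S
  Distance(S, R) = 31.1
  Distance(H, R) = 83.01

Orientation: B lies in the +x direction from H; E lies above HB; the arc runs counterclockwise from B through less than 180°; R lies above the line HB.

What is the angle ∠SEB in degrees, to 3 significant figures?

50.8°

H is at the origin; HB is horizontal with |HB| = 52.8 and B on the +x side, so B = (52.8, 0.00). The tangent condition forces EB to be normal to HB, so E = B + (0, 7.8) = (52.8, 7.80). Since ES ⟂ SR (tangency), |ER| = √(7.8² + 31.1²) = 32.1 regardless of where S sits on A1. So R lies on both circle(H, 83.01) and circle(E, 32.1); the above-HB intersection is R = (78.5, 27.0). S is the foot of the tangent from R: S = (58.8, 2.87).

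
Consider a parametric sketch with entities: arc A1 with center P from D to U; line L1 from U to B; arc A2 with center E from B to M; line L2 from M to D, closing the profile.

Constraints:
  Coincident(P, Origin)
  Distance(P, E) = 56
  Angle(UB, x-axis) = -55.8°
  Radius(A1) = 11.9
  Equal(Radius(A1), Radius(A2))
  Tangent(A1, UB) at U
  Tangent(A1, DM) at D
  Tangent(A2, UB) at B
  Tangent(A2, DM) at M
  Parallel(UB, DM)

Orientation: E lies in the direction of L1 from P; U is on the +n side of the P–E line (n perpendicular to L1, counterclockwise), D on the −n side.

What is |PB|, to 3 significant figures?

57.3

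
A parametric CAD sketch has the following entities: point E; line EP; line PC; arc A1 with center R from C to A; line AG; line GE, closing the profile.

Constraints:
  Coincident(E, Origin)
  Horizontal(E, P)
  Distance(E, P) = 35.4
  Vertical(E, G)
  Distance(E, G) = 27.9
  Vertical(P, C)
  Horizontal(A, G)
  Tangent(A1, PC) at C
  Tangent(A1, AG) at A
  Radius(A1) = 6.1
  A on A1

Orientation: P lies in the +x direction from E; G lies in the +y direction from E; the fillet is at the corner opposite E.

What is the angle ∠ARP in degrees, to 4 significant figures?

164.4°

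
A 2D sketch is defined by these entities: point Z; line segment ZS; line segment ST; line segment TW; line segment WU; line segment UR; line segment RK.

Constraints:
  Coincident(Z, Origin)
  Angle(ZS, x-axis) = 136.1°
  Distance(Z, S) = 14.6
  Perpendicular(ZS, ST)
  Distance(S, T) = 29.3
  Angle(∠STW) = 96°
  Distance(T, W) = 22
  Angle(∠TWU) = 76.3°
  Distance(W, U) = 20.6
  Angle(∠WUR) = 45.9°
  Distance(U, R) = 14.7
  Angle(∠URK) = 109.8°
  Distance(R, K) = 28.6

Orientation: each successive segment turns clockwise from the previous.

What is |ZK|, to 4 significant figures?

48.17

∠WUR = 45.9° gives UR at 84.30° from the x-axis; with |UR| = 14.7, R = (12.47, 19.55). ∠URK = 109.8° gives RK at 14.10° from the x-axis; with |RK| = 28.6, K = (40.21, 26.52). Then |ZK| = |K − Z| = 48.17.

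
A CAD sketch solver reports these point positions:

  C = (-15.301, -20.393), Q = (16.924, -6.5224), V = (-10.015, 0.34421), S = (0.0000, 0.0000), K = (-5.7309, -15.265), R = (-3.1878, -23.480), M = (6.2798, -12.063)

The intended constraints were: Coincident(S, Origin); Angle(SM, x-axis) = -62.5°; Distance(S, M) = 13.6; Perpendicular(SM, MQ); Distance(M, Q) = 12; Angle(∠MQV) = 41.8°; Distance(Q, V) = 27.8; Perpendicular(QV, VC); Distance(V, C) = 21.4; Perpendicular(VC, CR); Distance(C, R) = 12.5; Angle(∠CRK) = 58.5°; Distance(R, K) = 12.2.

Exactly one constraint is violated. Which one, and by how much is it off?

Distance(R, K) = 12.2 — off by 3.60.

S = (0.00, 0.00) ✓; SM at -62.50° ✓; |SM| = 13.60 ✓; ∠(SM, MQ) = 90.00° ✓; |MQ| = 12.00 ✓; ∠MQV = 41.80° ✓; |QV| = 27.80 ✓; ∠(QV, VC) = 90.00° ✓; |VC| = 21.40 ✓; ∠(VC, CR) = 90.00° ✓; |CR| = 12.50 ✓; ∠CRK = 58.50° ✓; |RK| = 8.600 ✗.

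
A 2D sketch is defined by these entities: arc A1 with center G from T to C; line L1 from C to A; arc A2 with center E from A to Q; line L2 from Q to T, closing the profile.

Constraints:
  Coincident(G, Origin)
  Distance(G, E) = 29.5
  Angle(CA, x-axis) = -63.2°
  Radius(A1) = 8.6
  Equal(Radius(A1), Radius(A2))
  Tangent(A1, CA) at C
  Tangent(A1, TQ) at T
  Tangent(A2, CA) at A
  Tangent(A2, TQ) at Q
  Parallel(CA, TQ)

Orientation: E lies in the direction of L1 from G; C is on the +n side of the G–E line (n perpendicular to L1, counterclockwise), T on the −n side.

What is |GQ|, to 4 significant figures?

30.73

The slot axis is L1's direction at -63.2°, so u = (cos -63.2°, sin -63.2°) = (0.4509, -0.8926) and n = (−sin -63.2°, cos -63.2°) = (0.8926, 0.4509). G is at the origin and E lies 29.5 along u from G, so E = 29.5·u = (13.30, -26.33). Tangency of A1 to both parallel lines with radius 8.6 puts C and T at G ± 8.6·n: C = (7.676, 3.878), T = (-7.676, -3.878). Equal radii place A and Q the same way about E: A = E + 8.6·n = (20.98, -22.45), Q = E − 8.6·n = (5.625, -30.21). Then |GQ| = |Q − G| = 30.73.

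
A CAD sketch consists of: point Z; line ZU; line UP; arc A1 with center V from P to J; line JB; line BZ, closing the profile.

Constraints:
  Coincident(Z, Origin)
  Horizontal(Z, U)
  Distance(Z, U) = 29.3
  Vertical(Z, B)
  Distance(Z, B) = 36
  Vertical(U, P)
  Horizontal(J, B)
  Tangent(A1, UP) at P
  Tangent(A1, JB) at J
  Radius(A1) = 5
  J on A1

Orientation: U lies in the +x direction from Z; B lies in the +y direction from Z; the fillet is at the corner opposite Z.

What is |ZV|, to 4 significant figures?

39.39

Z is at the origin; ZU is horizontal with |ZU| = 29.3 and U on the +x side, so U = (29.30, 0.000). Z and B share the same x with |ZB| = 36.0 and B on the +y side, so B = (0.000, 36.00). The virtual corner opposite Z is at (29.30, 36.00). Since A1 is tangent to UP there, VP ⟂ UP and the tangent condition forces VJ to be normal to JB, with radius 5.0, so the center V sits 5.0 in from both sides at V = (24.30, 31.00). Then |ZV| = |V − Z| = 39.39.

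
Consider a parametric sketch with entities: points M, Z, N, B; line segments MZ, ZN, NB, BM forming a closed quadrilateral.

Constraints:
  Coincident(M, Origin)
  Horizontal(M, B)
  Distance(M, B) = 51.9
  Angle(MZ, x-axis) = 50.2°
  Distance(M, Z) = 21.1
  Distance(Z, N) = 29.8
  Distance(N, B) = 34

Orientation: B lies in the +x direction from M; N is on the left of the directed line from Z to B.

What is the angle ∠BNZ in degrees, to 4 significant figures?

81.28°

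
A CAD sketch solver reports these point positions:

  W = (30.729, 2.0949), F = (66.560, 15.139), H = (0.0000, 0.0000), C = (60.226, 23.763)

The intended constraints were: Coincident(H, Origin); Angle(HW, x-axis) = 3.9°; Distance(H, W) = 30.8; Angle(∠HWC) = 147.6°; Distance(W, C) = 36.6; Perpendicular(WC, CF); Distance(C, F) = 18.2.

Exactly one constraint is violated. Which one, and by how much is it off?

Distance(C, F) = 18.2 — off by 7.50.

H = (0.00, 0.00) ✓; HW at 3.900° ✓; |HW| = 30.80 ✓; ∠HWC = 147.6° ✓; |WC| = 36.60 ✓; ∠(WC, CF) = 90.00° ✓; |CF| = 10.70 ✗.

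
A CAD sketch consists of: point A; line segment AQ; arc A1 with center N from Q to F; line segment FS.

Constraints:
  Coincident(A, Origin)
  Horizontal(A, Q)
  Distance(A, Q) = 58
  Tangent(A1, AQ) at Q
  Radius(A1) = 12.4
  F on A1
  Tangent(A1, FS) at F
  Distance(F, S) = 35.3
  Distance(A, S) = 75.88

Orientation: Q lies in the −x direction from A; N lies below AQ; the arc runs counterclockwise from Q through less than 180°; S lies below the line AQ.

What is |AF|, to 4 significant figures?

71.60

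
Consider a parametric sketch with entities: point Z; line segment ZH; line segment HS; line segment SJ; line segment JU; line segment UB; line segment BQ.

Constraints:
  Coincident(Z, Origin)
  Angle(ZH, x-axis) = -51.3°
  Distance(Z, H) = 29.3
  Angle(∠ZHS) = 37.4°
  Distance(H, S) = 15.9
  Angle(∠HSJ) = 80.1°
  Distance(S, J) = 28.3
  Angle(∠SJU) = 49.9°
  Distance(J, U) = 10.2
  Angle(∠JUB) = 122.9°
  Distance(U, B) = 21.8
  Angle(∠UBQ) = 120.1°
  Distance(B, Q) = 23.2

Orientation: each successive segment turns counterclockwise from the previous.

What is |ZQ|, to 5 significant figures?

25.888

Z is at the origin; ZH runs at -51.3° with length 29.3, so H = (18.320, -22.867). ∠ZHS = 37.4° gives HS at 91.300° from the x-axis; with |HS| = 15.9, S = (17.959, -6.9707). ∠HSJ = 80.1° gives SJ at -168.80° from the x-axis; with |SJ| = 28.3, J = (-9.8021, -12.468). ∠SJU = 49.9° gives JU at -38.700° from the x-axis; with |JU| = 10.2, U = (-1.8418, -18.845). ∠JUB = 122.9° gives UB at 18.400° from the x-axis; with |UB| = 21.8, B = (18.844, -11.964). ∠UBQ = 120.1° gives BQ at 78.300° from the x-axis; with |BQ| = 23.2, Q = (23.548, 10.754). Then |ZQ| = |Q − Z| = 25.888.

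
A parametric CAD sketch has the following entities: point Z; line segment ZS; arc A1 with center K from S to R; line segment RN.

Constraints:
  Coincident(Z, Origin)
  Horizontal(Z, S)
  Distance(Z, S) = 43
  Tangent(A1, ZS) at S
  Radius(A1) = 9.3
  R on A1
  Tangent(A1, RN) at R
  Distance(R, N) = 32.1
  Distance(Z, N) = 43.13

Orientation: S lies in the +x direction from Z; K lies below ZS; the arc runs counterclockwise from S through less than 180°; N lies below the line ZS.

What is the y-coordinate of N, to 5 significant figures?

-36.296

Z is at the origin; ZS is horizontal with |ZS| = 43.0 and S on the +x side, so S = (43.000, 0.0000). A1 meets ZS tangentially, so KS is at right angles to ZS, so K = S + (0, -9.3) = (43.000, -9.3000). Since KR ⟂ RN (tangency), |KN| = √(9.3² + 32.1²) = 33.420 regardless of where R sits on A1. So N lies on both circle(Z, 43.13) and circle(K, 33.420); the below-ZS intersection is N = (23.299, -36.296). R is the foot of the tangent from N: R = (34.259, -6.1246).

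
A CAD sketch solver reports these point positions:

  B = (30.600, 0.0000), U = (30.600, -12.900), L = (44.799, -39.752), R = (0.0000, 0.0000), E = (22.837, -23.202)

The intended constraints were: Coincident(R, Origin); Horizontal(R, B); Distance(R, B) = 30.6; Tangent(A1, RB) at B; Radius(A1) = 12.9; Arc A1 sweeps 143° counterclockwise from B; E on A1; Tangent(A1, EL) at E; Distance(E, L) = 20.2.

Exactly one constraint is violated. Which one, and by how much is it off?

Distance(E, L) = 20.2 — off by 7.30.

R = (0.00, 0.00) ✓; R.y = 0.00, B.y = 0.00 ✓; |RB| = 30.60 ✓; ∠(UB, BR) = 90.00° ✓; |UB| = 12.90 ✓; bearing(U→E) − bearing(U→B) = 143.0° ✓; |UE| = 12.90 ✓; ∠(UE, EL) = 90.00° ✓; |EL| = 27.50 ✗.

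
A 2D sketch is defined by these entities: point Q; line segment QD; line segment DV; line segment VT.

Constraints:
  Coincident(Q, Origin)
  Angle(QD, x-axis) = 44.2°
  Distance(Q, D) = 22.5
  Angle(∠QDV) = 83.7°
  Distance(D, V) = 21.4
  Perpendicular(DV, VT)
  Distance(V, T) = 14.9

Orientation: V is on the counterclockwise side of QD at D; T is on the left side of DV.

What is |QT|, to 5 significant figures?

20.349

∠QDV = 83.7°, so DV runs at 44.2° + (180° − 83.7°) = 140.50° from the x-axis; with |DV| = 21.4, V = D + 21.4·(cos 140.50°, sin 140.50°) = (-0.38228, 29.298). DV is perpendicular to VT; with |VT| = 14.9 on the left of DV, T = V + 14.9·(-0.63608, -0.77162) = (-9.8598, 17.801). Then |QT| = |T − Q| = 20.349.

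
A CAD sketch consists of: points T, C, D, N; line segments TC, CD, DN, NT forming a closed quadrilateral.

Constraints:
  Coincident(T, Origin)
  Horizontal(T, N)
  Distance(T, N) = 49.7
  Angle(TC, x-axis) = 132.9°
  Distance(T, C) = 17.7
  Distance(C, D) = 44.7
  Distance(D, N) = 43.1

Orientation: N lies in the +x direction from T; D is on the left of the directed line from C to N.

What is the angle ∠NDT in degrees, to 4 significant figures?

69.00°

T is at the origin; TN is horizontal with |TN| = 49.7 and N in +x, so N = (49.7, 0). TC runs at 132.9° with |TC| = 17.7, so C = (-12.05, 12.97). D is determined by |CD| = 44.7 and |DN| = 43.1 together: it lies at the intersection of circle(C, 44.7) and circle(N, 43.1). With |CN| = 63.10, the foot of the radical line on CN is 32.66 from C and the perpendicular offset is √(44.7² − 32.66²) = 30.52. Taking the left-of-CN solution: D = (26.19, 36.12).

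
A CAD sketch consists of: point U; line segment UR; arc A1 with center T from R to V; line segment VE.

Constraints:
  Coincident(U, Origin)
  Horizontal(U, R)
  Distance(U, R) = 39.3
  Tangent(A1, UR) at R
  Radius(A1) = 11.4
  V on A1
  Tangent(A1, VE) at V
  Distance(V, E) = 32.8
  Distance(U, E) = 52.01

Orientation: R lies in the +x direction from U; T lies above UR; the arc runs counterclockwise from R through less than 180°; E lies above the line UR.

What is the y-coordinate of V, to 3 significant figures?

18.6

U is at the origin; UR is horizontal with |UR| = 39.3 and R on the +x side, so R = (39.3, 0.00). Tangency of A1 to UR means the radius TR is perpendicular to UR, so T = R + (0, 11.4) = (39.3, 11.4). Since TV ⟂ VE (tangency), |TE| = √(11.4² + 32.8²) = 34.7 regardless of where V sits on A1. So E lies on both circle(U, 52.01) and circle(T, 34.7); the above-UR intersection is E = (27.6, 44.1). V is the foot of the tangent from E: V = (48.2, 18.6).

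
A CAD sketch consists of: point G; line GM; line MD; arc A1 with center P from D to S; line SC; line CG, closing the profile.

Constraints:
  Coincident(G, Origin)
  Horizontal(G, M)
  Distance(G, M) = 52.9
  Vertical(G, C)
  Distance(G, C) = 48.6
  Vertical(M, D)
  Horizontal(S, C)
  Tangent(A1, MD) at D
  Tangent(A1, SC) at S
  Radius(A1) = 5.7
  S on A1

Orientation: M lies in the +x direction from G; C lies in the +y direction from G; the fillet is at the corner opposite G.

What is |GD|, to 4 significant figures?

68.11

The virtual corner opposite G is at (52.90, 48.60). The tangent condition forces PD to be normal to MD and tangency of A1 to SC means the radius PS is perpendicular to SC, with radius 5.7, so the center P sits 5.7 in from both sides at P = (47.20, 42.90). That places the tangent points at D = (52.90, 42.90) on MD and S = (47.20, 48.60) on SC. Then |GD| = |D − G| = 68.11.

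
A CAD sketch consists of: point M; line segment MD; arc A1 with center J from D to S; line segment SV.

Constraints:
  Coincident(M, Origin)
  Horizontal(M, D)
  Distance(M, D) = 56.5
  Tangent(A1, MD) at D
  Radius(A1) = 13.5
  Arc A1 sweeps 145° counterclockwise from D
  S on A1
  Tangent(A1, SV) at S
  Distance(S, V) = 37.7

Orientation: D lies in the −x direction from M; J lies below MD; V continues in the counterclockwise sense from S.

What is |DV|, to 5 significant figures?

51.655

M is at the origin; M and D share the same y with |MD| = 56.5 and D on the −x side, so D = (-56.500, 0.0000). Since A1 is tangent to MD there, JD ⟂ MD, so J = D + (0, -13.5) = (-56.500, -13.500). On A1, D sits at bearing 90° from J; a 145° counterclockwise sweep puts S at bearing 235°, so S = J + 13.5·(cos 235°, sin 235°) = (-64.243, -24.559). A1 meets SV tangentially, so JS is at right angles to SV, so SV runs along (−sin 235°, cos 235°); with |SV| = 37.7, V = (-33.361, -46.182). Then |DV| = |V − D| = 51.655.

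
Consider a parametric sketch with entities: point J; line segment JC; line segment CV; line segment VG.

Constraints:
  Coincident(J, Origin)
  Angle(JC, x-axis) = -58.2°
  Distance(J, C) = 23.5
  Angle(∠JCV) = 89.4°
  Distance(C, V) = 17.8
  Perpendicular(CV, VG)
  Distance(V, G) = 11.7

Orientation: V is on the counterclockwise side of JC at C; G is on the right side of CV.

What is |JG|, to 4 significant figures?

39.33

J is at the origin; JC runs at -58.2° with length 23.5, so C = 23.5·(cos -58.2°, sin -58.2°) = (12.38, -19.97). ∠JCV = 89.4°, so CV runs at -58.2° + (180° − 89.4°) = 32.40° from the x-axis; with |CV| = 17.8, V = C + 17.8·(cos 32.40°, sin 32.40°) = (27.41, -10.43). CV ⟂ VG; with |VG| = 11.7 on the right of CV, G = V + 11.7·(0.5358, -0.8443) = (33.68, -20.31). Then |JG| = |G − J| = 39.33.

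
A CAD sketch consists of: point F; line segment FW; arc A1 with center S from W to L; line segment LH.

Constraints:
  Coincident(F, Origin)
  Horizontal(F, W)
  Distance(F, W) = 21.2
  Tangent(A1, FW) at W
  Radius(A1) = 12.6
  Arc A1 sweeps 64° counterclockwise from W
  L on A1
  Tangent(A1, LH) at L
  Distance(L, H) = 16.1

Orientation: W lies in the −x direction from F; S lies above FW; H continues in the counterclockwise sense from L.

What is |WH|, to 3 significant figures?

28.3

F is at the origin; F and W share the same y with |FW| = 21.2 and W on the −x side, so W = (-21.2, 0.00). Tangency of A1 to FW means the radius SW is perpendicular to FW, so S = W + (0, 12.6) = (-21.2, 12.6). On A1, W sits at bearing -90° from S; a 64° counterclockwise sweep puts L at bearing -26°, so L = S + 12.6·(cos -26°, sin -26°) = (-9.88, 7.08). Tangency of A1 to LH means the radius SL is perpendicular to LH, so LH runs along (−sin -26°, cos -26°); with |LH| = 16.1, H = (-2.82, 21.5). Then |WH| = |H − W| = 28.3.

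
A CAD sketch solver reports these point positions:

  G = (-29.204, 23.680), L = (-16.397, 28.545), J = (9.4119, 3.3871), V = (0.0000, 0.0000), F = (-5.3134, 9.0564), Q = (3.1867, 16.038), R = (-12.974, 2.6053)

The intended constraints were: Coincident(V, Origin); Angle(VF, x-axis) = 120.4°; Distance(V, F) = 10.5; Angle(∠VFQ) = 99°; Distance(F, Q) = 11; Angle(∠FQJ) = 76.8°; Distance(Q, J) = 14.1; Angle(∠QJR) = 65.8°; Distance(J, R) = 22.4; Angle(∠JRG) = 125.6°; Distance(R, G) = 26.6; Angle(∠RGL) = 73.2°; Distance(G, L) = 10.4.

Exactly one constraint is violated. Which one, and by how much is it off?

Distance(G, L) = 10.4 — off by 3.30.

V = (0.00, 0.00) ✓; VF at 120.4° ✓; |VF| = 10.50 ✓; ∠VFQ = 99.00° ✓; |FQ| = 11.00 ✓; ∠FQJ = 76.80° ✓; |QJ| = 14.10 ✓; ∠QJR = 65.80° ✓; |JR| = 22.40 ✓; ∠JRG = 125.6° ✓; |RG| = 26.60 ✓; ∠RGL = 73.20° ✓; |GL| = 13.70 ✗.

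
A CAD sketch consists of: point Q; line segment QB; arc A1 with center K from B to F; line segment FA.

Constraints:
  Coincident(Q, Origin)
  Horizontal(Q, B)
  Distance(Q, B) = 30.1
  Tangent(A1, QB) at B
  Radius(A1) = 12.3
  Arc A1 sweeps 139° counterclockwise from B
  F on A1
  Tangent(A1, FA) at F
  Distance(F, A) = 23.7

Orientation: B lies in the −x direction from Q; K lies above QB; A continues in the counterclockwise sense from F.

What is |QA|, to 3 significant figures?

54.5

Q is at the origin; QB is horizontal with |QB| = 30.1 and B on the −x side, so B = (-30.1, 0.00). The tangent condition forces KB to be normal to QB, so K = B + (0, 12.3) = (-30.1, 12.3). On A1, B sits at bearing -90° from K; a 139° counterclockwise sweep puts F at bearing 49°, so F = K + 12.3·(cos 49°, sin 49°) = (-22.0, 21.6). Tangency of A1 to FA means the radius KF is perpendicular to FA, so FA runs along (−sin 49°, cos 49°); with |FA| = 23.7, A = (-39.9, 37.1). Then |QA| = |A − Q| = 54.5.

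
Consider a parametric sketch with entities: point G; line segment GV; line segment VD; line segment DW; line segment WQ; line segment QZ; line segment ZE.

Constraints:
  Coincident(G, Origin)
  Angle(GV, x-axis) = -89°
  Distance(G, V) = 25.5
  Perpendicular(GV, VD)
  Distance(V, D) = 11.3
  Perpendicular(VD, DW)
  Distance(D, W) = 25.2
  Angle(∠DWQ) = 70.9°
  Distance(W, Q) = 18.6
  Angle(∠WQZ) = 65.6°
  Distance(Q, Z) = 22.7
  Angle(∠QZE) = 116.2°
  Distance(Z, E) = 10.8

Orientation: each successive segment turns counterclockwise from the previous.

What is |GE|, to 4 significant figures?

27.79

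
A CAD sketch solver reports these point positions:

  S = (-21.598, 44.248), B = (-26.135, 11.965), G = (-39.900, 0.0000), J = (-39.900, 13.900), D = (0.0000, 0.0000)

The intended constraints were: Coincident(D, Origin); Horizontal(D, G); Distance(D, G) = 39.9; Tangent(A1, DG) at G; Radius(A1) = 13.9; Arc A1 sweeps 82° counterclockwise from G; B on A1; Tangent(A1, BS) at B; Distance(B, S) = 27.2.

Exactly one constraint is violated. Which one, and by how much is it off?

Distance(B, S) = 27.2 — off by 5.40.

D = (0.00, 0.00) ✓; D.y = 0.00, G.y = 0.00 ✓; |DG| = 39.90 ✓; ∠(JG, GD) = 90.00° ✓; |JG| = 13.90 ✓; bearing(J→B) − bearing(J→G) = 82.00° ✓; |JB| = 13.90 ✓; ∠(JB, BS) = 90.00° ✓; |BS| = 32.60 ✗.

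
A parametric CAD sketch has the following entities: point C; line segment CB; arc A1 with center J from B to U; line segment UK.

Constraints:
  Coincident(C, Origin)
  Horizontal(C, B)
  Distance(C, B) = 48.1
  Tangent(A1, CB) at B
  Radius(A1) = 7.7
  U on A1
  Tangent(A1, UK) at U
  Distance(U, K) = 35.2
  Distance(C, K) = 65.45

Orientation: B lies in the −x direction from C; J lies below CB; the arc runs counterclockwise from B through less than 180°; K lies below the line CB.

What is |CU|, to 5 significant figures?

56.407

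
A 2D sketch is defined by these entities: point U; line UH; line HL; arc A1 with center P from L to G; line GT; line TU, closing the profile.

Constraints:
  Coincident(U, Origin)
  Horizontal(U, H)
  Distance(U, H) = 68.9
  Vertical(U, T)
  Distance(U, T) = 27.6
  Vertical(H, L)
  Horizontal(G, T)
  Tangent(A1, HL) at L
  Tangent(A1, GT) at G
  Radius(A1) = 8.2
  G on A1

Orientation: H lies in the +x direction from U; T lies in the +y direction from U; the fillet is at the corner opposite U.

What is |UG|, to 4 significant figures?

66.68

The virtual corner opposite U is at (68.90, 27.60). Tangency of A1 to HL means the radius PL is perpendicular to HL and since A1 is tangent to GT there, PG ⟂ GT, with radius 8.2, so the center P sits 8.2 in from both sides at P = (60.70, 19.40). That places the tangent points at L = (68.90, 19.40) on HL and G = (60.70, 27.60) on GT. Then |UG| = |G − U| = 66.68.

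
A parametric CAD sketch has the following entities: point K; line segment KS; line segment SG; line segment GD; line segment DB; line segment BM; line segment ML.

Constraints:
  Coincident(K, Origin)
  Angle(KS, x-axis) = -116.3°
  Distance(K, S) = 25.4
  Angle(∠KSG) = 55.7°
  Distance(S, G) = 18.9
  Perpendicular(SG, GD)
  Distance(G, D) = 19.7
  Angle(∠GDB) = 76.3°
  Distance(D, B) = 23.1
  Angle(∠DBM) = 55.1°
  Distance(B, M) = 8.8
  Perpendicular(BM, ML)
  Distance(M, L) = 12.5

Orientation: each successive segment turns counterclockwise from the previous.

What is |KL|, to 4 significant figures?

4.377

K is at the origin; KS runs at -116.3° with length 25.4, so S = (-11.25, -22.77). ∠KSG = 55.7° gives SG at 8.000° from the x-axis; with |SG| = 18.9, G = (7.462, -20.14). SG is perpendicular to GD, so GD runs at 98.00°; with |GD| = 19.7, D = (4.720, -0.6321). ∠GDB = 76.3° gives DB at -158.3° from the x-axis; with |DB| = 23.1, B = (-16.74, -9.173). ∠DBM = 55.1° gives BM at -33.40° from the x-axis; with |BM| = 8.8, M = (-9.396, -14.02). The perpendicularity gives ML at right angles to BM, so ML runs at 56.60°; with |ML| = 12.5, L = (-2.515, -3.582). Then |KL| = |L − K| = 4.377.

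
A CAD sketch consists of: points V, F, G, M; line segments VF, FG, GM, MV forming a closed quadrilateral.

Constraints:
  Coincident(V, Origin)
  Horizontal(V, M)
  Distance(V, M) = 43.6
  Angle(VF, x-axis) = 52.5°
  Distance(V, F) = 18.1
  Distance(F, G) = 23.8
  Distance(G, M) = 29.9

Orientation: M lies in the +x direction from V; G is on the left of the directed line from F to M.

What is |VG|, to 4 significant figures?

41.28

Checks: |FG| = 23.80 ✓; |GM| = 29.90 ✓.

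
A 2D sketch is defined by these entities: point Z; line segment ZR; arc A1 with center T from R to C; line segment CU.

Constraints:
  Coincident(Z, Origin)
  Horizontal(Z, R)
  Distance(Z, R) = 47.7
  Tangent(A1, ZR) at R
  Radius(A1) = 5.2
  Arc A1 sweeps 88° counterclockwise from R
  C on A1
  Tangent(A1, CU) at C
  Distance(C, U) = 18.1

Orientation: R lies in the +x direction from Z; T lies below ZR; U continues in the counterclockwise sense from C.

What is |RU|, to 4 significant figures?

23.83

On A1, R sits at bearing 90° from T; an 88° counterclockwise sweep puts C at bearing 178°, so C = T + 5.2·(cos 178°, sin 178°) = (42.50, -5.019). A1 meets CU tangentially, so TC is at right angles to CU, so CU runs along (−sin 178°, cos 178°); with |CU| = 18.1, U = (41.87, -23.11). Then |RU| = |U − R| = 23.83.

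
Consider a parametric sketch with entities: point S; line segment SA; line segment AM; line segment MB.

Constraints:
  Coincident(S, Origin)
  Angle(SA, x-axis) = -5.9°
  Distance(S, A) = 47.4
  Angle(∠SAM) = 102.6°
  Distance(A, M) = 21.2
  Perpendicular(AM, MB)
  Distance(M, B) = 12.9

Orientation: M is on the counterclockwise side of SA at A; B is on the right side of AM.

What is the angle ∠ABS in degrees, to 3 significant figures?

30.6°

∠SAM = 102.6°, so AM runs at -5.9° + (180° − 102.6°) = 71.5° from the x-axis; with |AM| = 21.2, M = A + 21.2·(cos 71.5°, sin 71.5°) = (53.9, 15.2). The perpendicularity gives MB at right angles to AM; with |MB| = 12.9 on the right of AM, B = M + 12.9·(0.948, -0.317) = (66.1, 11.1). Then cos ∠ABS = BA·BS / (|BA||BS|), giving 30.6°.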